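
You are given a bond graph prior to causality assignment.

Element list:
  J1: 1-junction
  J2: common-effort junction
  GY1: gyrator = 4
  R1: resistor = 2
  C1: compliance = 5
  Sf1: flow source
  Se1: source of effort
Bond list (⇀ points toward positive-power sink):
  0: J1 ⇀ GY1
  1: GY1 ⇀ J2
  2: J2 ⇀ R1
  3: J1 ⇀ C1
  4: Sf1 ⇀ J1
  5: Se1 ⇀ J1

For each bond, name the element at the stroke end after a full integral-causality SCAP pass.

b0 →J1
b1 →J2
b2 →R1
b3 →J1
b4 →Sf1
b5 →J1

#4 |Sf1  (Sf1 fixes flow; stroke at Sf1)
#5 |J1  (source Se1 imposes e)
#0 |J1  (J1: bond 4 brought flow, rest push out)
#3 |J1  (J1 flow already set via bond 4)
#1 |J2  (GY1 both-in/both-out from 0)
#2 |R1  (0-jn J2 has e-setter on 1)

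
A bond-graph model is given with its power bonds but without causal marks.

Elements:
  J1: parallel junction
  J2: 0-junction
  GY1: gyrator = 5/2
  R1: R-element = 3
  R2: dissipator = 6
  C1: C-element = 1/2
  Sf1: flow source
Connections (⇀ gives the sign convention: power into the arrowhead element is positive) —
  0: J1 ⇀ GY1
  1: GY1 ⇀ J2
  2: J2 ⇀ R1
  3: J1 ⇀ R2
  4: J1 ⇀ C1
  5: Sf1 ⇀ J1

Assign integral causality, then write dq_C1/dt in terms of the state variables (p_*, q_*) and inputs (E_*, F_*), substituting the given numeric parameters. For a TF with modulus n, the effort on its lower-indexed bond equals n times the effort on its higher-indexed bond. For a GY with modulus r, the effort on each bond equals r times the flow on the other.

dq_C1/dt = F_Sf1 - 97*q_C1/75

#5 stroke at Sf1  (source Sf1 imposes f)
#4 stroke at J1  (C1 integral (e out))
#0 stroke at GY1  (common-e at J1 fixed by 4)
#3 stroke at R2  (J1: bond 4 brought effort, rest push out)
#1 stroke at GY1  (GY GY1: same side as bond 0)
#2 stroke at J2  (J2: last free bond brings effort in)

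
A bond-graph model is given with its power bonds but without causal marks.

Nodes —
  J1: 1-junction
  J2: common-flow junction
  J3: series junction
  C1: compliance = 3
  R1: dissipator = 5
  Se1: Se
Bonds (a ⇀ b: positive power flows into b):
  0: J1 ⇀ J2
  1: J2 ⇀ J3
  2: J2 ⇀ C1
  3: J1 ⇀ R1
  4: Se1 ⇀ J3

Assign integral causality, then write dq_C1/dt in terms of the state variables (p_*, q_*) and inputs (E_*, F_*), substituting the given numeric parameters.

dq_C1/dt = E_Se1/5 - q_C1/15

b4 stroke at J3  (Se1 (Se) sets effort on bond)
b1 stroke at J2  (closing 1-jn rule on J3)
b2 stroke at J2  (prefer integral on C1)
b0 stroke at J1  (only one flow-in slot at J2)
b3 stroke at R1  (closing 1-jn rule on J1)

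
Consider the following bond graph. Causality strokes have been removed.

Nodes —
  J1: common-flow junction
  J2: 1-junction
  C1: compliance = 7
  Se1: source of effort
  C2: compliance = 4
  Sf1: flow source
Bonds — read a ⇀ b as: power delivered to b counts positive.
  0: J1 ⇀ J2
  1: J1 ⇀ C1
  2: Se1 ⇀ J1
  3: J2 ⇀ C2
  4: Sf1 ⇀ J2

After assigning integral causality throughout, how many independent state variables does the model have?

2  (C1, C2 all integral)

#2 |J1  (Se1 (Se) sets effort on bond)
#4 |Sf1  (source Sf1 imposes f)
#0 |J2  (J2 flow already set via bond 4)
#3 |J2  (common-f at J2 fixed by 4)
#1 |J1  (1-jn J1 has f-setter on 0)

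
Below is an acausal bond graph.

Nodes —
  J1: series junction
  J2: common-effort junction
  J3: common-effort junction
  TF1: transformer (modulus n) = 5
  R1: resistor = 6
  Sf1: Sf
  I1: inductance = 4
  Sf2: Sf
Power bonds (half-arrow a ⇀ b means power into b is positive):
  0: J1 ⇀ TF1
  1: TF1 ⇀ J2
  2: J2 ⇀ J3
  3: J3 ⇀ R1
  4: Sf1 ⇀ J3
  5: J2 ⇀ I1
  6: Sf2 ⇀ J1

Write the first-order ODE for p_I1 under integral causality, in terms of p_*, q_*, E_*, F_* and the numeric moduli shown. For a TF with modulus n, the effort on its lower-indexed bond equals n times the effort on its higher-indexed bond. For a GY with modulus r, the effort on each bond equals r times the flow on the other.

b4 →Sf1  (Sf1: flow source, stroke at near end)
b6 →Sf2  (Sf2 (Sf) sets flow on bond)
b0 →J1  (common-f at J1 fixed by 6)
b1 →TF1  (through TF1, causality passes straight; one stroke at TF1)
b5 →I1  (I1 integral (f out))
b2 →J2  (closing 0-jn rule on J2)
b3 →J3  (J3 needs exactly one e-in)

dp_I1/dt = 6*F_Sf1 + 30*F_Sf2 - 3*p_I1/2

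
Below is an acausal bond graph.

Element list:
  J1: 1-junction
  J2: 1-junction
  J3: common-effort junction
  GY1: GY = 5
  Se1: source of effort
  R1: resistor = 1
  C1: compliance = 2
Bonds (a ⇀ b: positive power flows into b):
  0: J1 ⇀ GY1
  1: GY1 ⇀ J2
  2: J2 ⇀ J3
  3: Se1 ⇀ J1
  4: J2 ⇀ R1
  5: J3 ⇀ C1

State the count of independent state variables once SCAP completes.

1  (C1 all integral)

β3 stroke at J1  (Se1 (Se) sets effort on bond)
β0 stroke at GY1  (closing 1-jn rule on J1)
β1 stroke at GY1  (GY1 both-in/both-out from 0)
β2 stroke at J2  (common-f at J2 fixed by 1)
β4 stroke at J2  (J2: bond 1 brought flow, rest push out)
β5 stroke at J3  (J3: last free bond brings effort in)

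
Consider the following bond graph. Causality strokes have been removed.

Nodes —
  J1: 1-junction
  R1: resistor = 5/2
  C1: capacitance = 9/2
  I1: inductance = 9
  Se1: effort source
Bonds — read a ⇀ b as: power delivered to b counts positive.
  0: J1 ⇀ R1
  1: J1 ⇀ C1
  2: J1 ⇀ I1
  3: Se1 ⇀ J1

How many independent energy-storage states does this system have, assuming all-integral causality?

β3 →J1  (Se1 fixes effort; stroke away)
β1 →J1  (C1 outputs effort q/C1)
β2 →I1  (I1 outputs flow p/I1)
β0 →J1  (J1: bond 2 brought flow, rest push out)

2  (C1, I1 all integral)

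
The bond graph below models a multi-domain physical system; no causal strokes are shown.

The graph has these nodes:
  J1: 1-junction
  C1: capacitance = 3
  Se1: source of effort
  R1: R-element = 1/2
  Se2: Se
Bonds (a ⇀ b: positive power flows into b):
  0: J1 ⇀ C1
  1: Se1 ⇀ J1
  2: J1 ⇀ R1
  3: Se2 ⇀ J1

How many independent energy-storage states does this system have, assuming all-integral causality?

#1 →J1  (source Se1 imposes e)
#3 →J1  (Se2 fixes effort; stroke away)
#0 →J1  (C1 outputs effort q/C1)
#2 →R1  (J1 needs exactly one f-in)

1  (C1 all integral)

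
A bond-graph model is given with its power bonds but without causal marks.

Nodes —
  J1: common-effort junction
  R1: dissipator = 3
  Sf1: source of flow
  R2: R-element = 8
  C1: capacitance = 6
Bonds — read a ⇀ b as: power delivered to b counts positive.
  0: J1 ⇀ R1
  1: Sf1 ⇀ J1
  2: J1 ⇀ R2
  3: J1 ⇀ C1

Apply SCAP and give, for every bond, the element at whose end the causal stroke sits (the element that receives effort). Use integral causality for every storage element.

b1 stroke→Sf1  (source Sf1 imposes f)
b3 stroke→J1  (prefer integral on C1)
b0 stroke→R1  (J1 effort already set via bond 3)
b2 stroke→R2  (J1 effort already set via bond 3)

b0 stroke→R1
b1 stroke→Sf1
b2 stroke→R2
b3 stroke→J1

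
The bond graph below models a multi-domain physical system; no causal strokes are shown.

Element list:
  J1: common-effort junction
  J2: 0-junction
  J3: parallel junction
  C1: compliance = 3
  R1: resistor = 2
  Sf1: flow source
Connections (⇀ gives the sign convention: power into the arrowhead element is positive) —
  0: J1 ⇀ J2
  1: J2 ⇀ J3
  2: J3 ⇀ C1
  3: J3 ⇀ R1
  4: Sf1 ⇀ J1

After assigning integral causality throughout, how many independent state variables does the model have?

1  (C1 all integral)

bond 4 stroke→Sf1  (Sf1 (Sf) sets flow on bond)
bond 0 stroke→J1  (closing 0-jn rule on J1)
bond 1 stroke→J2  (J2 needs exactly one e-in)
bond 2 stroke→J3  (prefer integral on C1)
bond 3 stroke→R1  (common-e at J3 fixed by 2)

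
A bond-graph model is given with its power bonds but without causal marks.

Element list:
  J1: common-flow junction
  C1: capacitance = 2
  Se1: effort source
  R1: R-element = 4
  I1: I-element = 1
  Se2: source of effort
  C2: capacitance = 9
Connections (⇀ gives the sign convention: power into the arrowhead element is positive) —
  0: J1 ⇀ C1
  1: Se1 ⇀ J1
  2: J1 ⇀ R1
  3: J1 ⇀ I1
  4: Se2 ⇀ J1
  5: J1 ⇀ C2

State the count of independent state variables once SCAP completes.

3  (C1, C2, I1 all integral)

bond 1 stroke at J1  (source Se1 imposes e)
bond 4 stroke at J1  (Se2 (Se) sets effort on bond)
bond 0 stroke at J1  (C1 outputs effort q/C1)
bond 3 stroke at I1  (I1 integral (f out))
bond 2 stroke at J1  (1-jn J1 has f-setter on 3)
bond 5 stroke at J1  (J1 flow already set via bond 3)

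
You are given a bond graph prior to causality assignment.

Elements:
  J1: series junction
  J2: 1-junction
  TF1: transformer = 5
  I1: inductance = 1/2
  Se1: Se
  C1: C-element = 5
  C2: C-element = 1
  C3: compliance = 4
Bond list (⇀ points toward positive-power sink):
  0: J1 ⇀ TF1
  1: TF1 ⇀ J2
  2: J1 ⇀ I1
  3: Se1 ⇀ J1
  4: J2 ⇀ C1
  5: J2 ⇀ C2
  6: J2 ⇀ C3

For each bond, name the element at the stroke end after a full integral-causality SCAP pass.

β0 stroke at J1
β1 stroke at TF1
β2 stroke at I1
β3 stroke at J1
β4 stroke at J2
β5 stroke at J2
β6 stroke at J2

bond 3 stroke→J1  (Se1 (Se) sets effort on bond)
bond 2 stroke→I1  (I1 outputs flow p/I1)
bond 0 stroke→J1  (J1: bond 2 brought flow, rest push out)
bond 1 stroke→TF1  (TF1 one-in-one-out from 0)
bond 4 stroke→J2  (1-jn J2 has f-setter on 1)
bond 5 stroke→J2  (J2 flow already set via bond 1)
bond 6 stroke→J2  (J2: bond 1 brought flow, rest push out)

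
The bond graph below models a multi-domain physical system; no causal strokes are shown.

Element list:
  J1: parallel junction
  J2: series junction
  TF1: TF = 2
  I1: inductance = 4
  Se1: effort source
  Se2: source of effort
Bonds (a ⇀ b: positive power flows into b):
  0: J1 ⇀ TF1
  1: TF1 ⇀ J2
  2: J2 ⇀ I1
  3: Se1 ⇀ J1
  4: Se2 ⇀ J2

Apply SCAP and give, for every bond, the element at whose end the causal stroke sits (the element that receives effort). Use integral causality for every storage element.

β0 |TF1
β1 |J2
β2 |I1
β3 |J1
β4 |J2

bond 3 |J1  (source Se1 imposes e)
bond 4 |J2  (Se2: effort source, stroke at far end)
bond 0 |TF1  (0-jn J1 has e-setter on 3)
bond 1 |J2  (TF1: transformer flips bond 0)
bond 2 |I1  (closing 1-jn rule on J2)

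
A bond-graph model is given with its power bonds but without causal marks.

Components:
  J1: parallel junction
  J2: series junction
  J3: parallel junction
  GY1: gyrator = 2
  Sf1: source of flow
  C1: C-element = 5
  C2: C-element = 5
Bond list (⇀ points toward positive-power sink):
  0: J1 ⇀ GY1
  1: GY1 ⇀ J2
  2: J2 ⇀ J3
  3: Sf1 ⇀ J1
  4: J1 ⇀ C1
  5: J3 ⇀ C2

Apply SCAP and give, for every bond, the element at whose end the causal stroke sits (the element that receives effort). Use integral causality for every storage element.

bond 3 →Sf1  (Sf1 (Sf) sets flow on bond)
bond 4 →J1  (C1: C, integral causality)
bond 0 →GY1  (J1: bond 4 brought effort, rest push out)
bond 1 →GY1  (through GY1, causality inverts; strokes same side of GY1)
bond 2 →J2  (J2 flow already set via bond 1)
bond 5 →J3  (J3 needs exactly one e-in)

#0 stroke at GY1
#1 stroke at GY1
#2 stroke at J2
#3 stroke at Sf1
#4 stroke at J1
#5 stroke at J3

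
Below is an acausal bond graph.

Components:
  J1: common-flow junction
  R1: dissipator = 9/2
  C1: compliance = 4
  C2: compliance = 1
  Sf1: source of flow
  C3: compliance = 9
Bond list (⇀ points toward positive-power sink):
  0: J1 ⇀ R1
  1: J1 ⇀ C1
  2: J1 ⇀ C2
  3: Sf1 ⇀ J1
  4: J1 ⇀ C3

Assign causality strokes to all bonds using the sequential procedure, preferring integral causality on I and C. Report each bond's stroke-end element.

bond 0 stroke→J1
bond 1 stroke→J1
bond 2 stroke→J1
bond 3 stroke→Sf1
bond 4 stroke→J1

β3 stroke at Sf1  (source Sf1 imposes f)
β0 stroke at J1  (J1: bond 3 brought flow, rest push out)
β1 stroke at J1  (common-f at J1 fixed by 3)
β2 stroke at J1  (J1 flow already set via bond 3)
β4 stroke at J1  (J1: bond 3 brought flow, rest push out)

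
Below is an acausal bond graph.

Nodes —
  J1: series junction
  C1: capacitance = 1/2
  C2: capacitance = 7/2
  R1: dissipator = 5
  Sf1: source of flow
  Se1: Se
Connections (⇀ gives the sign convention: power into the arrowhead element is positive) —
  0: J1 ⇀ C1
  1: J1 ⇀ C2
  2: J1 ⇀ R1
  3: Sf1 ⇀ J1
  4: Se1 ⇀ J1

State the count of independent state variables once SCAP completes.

#3 stroke at Sf1  (Sf1 (Sf) sets flow on bond)
#4 stroke at J1  (source Se1 imposes e)
#0 stroke at J1  (J1 flow already set via bond 3)
#1 stroke at J1  (J1: bond 3 brought flow, rest push out)
#2 stroke at J1  (1-jn J1 has f-setter on 3)

2  (C1, C2 all integral)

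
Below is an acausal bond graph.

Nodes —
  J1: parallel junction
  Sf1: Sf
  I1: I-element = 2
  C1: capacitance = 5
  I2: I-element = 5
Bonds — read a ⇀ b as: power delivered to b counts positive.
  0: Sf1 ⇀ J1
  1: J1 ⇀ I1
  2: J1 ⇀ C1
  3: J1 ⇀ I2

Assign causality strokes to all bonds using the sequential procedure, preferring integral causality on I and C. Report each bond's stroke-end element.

β0 stroke→Sf1
β1 stroke→I1
β2 stroke→J1
β3 stroke→I2

β0 stroke→Sf1  (Sf1: flow source, stroke at near end)
β1 stroke→I1  (I1 integral (f out))
β2 stroke→J1  (C1 outputs effort q/C1)
β3 stroke→I2  (0-jn J1 has e-setter on 2)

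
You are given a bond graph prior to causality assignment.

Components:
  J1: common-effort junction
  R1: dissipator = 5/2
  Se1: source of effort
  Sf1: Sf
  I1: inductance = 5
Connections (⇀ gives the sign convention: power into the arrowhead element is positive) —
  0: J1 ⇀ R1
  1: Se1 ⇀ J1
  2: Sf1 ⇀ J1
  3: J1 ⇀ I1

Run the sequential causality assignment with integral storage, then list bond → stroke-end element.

#0 |R1
#1 |J1
#2 |Sf1
#3 |I1

b1 |J1  (source Se1 imposes e)
b2 |Sf1  (source Sf1 imposes f)
b0 |R1  (J1 effort already set via bond 1)
b3 |I1  (J1 effort already set via bond 1)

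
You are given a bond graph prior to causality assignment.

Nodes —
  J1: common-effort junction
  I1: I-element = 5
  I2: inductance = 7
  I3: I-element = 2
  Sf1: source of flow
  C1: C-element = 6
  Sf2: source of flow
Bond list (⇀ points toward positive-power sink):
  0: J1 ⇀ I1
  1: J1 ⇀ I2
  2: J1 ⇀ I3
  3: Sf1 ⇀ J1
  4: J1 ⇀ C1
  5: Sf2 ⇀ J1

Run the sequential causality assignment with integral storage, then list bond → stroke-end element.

#0 stroke at I1
#1 stroke at I2
#2 stroke at I3
#3 stroke at Sf1
#4 stroke at J1
#5 stroke at Sf2

b3 →Sf1  (Sf1 fixes flow; stroke at Sf1)
b5 →Sf2  (Sf2 (Sf) sets flow on bond)
b0 →I1  (I1 integral (f out))
b1 →I2  (I2 integral (f out))
b2 →I3  (I3 integral (f out))
b4 →J1  (only one effort-in slot at J1)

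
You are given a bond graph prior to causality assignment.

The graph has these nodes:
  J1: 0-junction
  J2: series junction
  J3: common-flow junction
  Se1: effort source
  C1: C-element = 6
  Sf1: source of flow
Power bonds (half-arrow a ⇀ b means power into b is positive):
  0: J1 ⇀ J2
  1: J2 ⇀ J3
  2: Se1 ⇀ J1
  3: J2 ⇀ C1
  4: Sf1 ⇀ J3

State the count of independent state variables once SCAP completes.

1  (C1 all integral)

β2 |J1  (source Se1 imposes e)
β4 |Sf1  (source Sf1 imposes f)
β0 |J2  (common-e at J1 fixed by 2)
β1 |J3  (common-f at J3 fixed by 4)
β3 |J2  (J2: bond 1 brought flow, rest push out)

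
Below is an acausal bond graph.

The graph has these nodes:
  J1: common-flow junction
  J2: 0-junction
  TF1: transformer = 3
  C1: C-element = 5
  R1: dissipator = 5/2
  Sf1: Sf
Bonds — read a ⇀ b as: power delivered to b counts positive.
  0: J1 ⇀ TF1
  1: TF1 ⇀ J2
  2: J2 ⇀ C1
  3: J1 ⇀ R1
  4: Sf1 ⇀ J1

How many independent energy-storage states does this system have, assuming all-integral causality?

1  (C1 all integral)

b4 stroke at Sf1  (Sf1 (Sf) sets flow on bond)
b0 stroke at J1  (J1: bond 4 brought flow, rest push out)
b3 stroke at J1  (J1 flow already set via bond 4)
b1 stroke at TF1  (TF1: transformer flips bond 0)
b2 stroke at J2  (closing 0-jn rule on J2)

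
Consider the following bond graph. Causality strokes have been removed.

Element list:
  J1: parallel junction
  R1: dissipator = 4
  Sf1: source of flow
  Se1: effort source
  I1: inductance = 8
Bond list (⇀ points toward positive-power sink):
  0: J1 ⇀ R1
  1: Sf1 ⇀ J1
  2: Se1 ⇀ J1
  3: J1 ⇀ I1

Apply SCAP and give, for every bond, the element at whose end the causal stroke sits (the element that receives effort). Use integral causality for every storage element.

b1 →Sf1  (source Sf1 imposes f)
b2 →J1  (source Se1 imposes e)
b0 →R1  (J1 effort already set via bond 2)
b3 →I1  (0-jn J1 has e-setter on 2)

bond 0 →R1
bond 1 →Sf1
bond 2 →J1
bond 3 →I1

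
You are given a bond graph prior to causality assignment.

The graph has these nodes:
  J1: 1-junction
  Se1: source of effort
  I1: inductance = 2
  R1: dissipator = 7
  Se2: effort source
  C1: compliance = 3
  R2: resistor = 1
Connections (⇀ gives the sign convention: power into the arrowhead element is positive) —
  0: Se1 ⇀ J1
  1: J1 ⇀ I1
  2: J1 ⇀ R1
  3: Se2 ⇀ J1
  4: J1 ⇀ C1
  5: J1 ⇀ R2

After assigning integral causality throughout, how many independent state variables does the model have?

β0 stroke at J1  (Se1 fixes effort; stroke away)
β3 stroke at J1  (Se2 (Se) sets effort on bond)
β1 stroke at I1  (I1 outputs flow p/I1)
β2 stroke at J1  (J1: bond 1 brought flow, rest push out)
β4 stroke at J1  (common-f at J1 fixed by 1)
β5 stroke at J1  (J1 flow already set via bond 1)

2  (C1, I1 all integral)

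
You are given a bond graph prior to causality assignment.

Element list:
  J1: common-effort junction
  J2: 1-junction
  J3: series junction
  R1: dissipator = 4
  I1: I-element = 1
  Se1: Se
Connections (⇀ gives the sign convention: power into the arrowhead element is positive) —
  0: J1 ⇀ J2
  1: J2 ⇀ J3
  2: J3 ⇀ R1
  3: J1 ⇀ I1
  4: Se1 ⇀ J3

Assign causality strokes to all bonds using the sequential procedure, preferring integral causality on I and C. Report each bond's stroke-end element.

bond 4 →J3  (Se1: effort source, stroke at far end)
bond 3 →I1  (prefer integral on I1)
bond 0 →J1  (J1 needs exactly one e-in)
bond 1 →J2  (J2 flow already set via bond 0)
bond 2 →J3  (J3 flow already set via bond 1)

bond 0 →J1
bond 1 →J2
bond 2 →J3
bond 3 →I1
bond 4 →J3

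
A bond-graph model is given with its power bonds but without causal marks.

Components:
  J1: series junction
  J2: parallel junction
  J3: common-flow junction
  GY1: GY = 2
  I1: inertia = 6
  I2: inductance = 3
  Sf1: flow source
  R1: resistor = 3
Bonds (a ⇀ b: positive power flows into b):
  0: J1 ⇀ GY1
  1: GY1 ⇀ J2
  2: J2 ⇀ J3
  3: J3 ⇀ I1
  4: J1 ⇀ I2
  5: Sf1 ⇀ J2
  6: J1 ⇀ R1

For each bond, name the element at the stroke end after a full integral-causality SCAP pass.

β5 stroke→Sf1  (Sf1 fixes flow; stroke at Sf1)
β3 stroke→I1  (prefer integral on I1)
β2 stroke→J3  (J3 flow already set via bond 3)
β1 stroke→J2  (only one effort-in slot at J2)
β0 stroke→J1  (GY1: gyrator matches bond 1)
β4 stroke→I2  (I2: I, integral causality)
β6 stroke→J1  (1-jn J1 has f-setter on 4)

β0 |J1
β1 |J2
β2 |J3
β3 |I1
β4 |I2
β5 |Sf1
β6 |J1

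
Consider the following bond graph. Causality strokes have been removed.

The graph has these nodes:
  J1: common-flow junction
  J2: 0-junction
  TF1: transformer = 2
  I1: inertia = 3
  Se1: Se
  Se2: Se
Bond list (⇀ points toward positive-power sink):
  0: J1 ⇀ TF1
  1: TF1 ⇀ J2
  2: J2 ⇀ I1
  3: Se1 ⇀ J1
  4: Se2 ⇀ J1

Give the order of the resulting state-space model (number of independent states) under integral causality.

1  (I1 all integral)

bond 3 stroke at J1  (Se1 (Se) sets effort on bond)
bond 4 stroke at J1  (Se2 (Se) sets effort on bond)
bond 0 stroke at TF1  (J1: last free bond brings flow in)
bond 1 stroke at J2  (TF1 one-in-one-out from 0)
bond 2 stroke at I1  (common-e at J2 fixed by 1)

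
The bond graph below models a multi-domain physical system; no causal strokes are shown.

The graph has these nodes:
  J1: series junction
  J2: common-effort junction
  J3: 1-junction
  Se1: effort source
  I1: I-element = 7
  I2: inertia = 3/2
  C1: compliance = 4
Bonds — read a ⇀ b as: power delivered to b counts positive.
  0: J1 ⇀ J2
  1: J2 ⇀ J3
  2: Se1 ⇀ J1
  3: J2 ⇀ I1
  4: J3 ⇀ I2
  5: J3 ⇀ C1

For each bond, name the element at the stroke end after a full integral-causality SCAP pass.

β2 stroke→J1  (Se1 fixes effort; stroke away)
β0 stroke→J2  (J1: last free bond brings flow in)
β1 stroke→J3  (J2: bond 0 brought effort, rest push out)
β3 stroke→I1  (common-e at J2 fixed by 0)
β4 stroke→I2  (prefer integral on I2)
β5 stroke→J3  (1-jn J3 has f-setter on 4)

b0 →J2
b1 →J3
b2 →J1
b3 →I1
b4 →I2
b5 →J3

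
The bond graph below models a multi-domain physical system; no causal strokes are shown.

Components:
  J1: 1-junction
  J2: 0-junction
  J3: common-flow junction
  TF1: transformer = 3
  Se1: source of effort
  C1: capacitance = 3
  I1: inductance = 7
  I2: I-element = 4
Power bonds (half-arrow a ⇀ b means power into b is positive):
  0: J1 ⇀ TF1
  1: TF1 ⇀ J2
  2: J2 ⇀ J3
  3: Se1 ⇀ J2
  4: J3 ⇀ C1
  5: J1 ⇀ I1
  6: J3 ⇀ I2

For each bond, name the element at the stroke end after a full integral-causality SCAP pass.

bond 3 stroke→J2  (Se1 fixes effort; stroke away)
bond 1 stroke→TF1  (common-e at J2 fixed by 3)
bond 2 stroke→J3  (common-e at J2 fixed by 3)
bond 0 stroke→J1  (through TF1, causality passes straight; one stroke at TF1)
bond 5 stroke→I1  (J1: last free bond brings flow in)
bond 4 stroke→J3  (prefer integral on C1)
bond 6 stroke→I2  (J3 needs exactly one f-in)

bond 0 |J1
bond 1 |TF1
bond 2 |J3
bond 3 |J2
bond 4 |J3
bond 5 |I1
bond 6 |I2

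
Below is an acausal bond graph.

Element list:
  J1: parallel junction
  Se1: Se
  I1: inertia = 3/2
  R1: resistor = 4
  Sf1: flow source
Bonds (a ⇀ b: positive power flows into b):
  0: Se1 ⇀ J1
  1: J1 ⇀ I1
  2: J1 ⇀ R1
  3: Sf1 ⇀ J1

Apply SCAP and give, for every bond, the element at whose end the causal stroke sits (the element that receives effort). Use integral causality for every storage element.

b0 |J1  (Se1 (Se) sets effort on bond)
b3 |Sf1  (Sf1 (Sf) sets flow on bond)
b1 |I1  (J1 effort already set via bond 0)
b2 |R1  (common-e at J1 fixed by 0)

b0 →J1
b1 →I1
b2 →R1
b3 →Sf1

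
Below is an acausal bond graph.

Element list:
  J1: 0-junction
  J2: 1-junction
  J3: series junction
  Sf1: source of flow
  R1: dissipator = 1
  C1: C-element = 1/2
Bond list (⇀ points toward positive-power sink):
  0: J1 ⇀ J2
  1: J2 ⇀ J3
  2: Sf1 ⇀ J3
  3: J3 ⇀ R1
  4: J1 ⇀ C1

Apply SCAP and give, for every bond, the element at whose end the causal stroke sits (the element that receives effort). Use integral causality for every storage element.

bond 0 stroke→J2
bond 1 stroke→J3
bond 2 stroke→Sf1
bond 3 stroke→J3
bond 4 stroke→J1

b2 stroke→Sf1  (Sf1 fixes flow; stroke at Sf1)
b1 stroke→J3  (J3: bond 2 brought flow, rest push out)
b3 stroke→J3  (1-jn J3 has f-setter on 2)
b0 stroke→J2  (J2: bond 1 brought flow, rest push out)
b4 stroke→J1  (J1: last free bond brings effort in)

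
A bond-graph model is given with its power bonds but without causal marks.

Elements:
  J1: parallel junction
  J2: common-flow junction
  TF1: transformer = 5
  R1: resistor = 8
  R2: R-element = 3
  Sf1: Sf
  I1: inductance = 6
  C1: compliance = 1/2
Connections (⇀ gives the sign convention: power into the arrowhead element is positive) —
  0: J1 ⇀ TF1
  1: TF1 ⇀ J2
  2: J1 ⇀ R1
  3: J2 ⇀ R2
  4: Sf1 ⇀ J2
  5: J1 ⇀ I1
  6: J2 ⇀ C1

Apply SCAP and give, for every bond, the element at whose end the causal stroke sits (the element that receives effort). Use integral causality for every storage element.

#0 stroke at TF1
#1 stroke at J2
#2 stroke at J1
#3 stroke at J2
#4 stroke at Sf1
#5 stroke at I1
#6 stroke at J2

#4 stroke→Sf1  (Sf1: flow source, stroke at near end)
#1 stroke→J2  (1-jn J2 has f-setter on 4)
#3 stroke→J2  (J2: bond 4 brought flow, rest push out)
#6 stroke→J2  (J2 flow already set via bond 4)
#0 stroke→TF1  (TF TF1: opposite of bond 1)
#5 stroke→I1  (prefer integral on I1)
#2 stroke→J1  (only one effort-in slot at J1)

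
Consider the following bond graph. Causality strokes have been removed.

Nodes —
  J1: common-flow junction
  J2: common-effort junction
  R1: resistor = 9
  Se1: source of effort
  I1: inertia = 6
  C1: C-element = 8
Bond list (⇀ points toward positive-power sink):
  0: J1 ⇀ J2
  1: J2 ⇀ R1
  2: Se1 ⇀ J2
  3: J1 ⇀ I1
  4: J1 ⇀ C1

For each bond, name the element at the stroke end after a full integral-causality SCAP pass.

bond 2 →J2  (Se1 (Se) sets effort on bond)
bond 0 →J1  (J2 effort already set via bond 2)
bond 1 →R1  (J2 effort already set via bond 2)
bond 3 →I1  (I1 integral (f out))
bond 4 →J1  (J1 flow already set via bond 3)

β0 stroke at J1
β1 stroke at R1
β2 stroke at J2
β3 stroke at I1
β4 stroke at J1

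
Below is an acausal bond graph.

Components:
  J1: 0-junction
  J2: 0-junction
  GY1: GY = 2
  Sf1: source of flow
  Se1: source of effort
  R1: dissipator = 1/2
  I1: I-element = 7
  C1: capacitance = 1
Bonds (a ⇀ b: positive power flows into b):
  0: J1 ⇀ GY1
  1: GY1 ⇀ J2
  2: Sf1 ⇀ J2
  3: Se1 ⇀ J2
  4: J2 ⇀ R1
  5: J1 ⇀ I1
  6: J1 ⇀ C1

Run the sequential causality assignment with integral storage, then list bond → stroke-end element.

#2 stroke at Sf1  (source Sf1 imposes f)
#3 stroke at J2  (Se1: effort source, stroke at far end)
#1 stroke at GY1  (common-e at J2 fixed by 3)
#4 stroke at R1  (J2: bond 3 brought effort, rest push out)
#0 stroke at GY1  (GY GY1: same side as bond 1)
#5 stroke at I1  (I1 outputs flow p/I1)
#6 stroke at J1  (closing 0-jn rule on J1)

#0 →GY1
#1 →GY1
#2 →Sf1
#3 →J2
#4 →R1
#5 →I1
#6 →J1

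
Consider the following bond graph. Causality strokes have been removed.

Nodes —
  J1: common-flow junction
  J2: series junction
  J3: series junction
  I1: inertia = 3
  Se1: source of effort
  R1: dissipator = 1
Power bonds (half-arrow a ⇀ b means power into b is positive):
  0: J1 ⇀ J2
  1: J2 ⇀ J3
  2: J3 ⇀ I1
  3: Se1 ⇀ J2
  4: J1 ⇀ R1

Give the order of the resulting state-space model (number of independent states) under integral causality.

1  (I1 all integral)

b3 |J2  (Se1 fixes effort; stroke away)
b2 |I1  (I1 integral (f out))
b1 |J3  (1-jn J3 has f-setter on 2)
b0 |J2  (J2: bond 1 brought flow, rest push out)
b4 |J1  (1-jn J1 has f-setter on 0)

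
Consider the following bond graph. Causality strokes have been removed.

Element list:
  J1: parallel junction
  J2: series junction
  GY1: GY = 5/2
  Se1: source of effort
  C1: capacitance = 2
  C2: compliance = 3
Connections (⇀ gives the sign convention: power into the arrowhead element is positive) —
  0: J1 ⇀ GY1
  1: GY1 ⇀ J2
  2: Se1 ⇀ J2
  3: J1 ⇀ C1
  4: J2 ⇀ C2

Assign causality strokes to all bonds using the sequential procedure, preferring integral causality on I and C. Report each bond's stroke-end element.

bond 0 |GY1
bond 1 |GY1
bond 2 |J2
bond 3 |J1
bond 4 |J2

β2 stroke→J2  (Se1 fixes effort; stroke away)
β3 stroke→J1  (C1 integral (e out))
β0 stroke→GY1  (0-jn J1 has e-setter on 3)
β1 stroke→GY1  (through GY1, causality inverts; strokes same side of GY1)
β4 stroke→J2  (1-jn J2 has f-setter on 1)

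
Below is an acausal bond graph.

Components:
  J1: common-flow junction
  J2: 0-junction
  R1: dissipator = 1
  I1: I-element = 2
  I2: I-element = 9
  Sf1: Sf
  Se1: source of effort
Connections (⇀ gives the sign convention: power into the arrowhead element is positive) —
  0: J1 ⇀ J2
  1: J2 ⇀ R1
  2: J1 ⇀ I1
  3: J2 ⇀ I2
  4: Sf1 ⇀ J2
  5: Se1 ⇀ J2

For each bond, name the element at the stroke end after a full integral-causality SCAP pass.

β0 →J1
β1 →R1
β2 →I1
β3 →I2
β4 →Sf1
β5 →J2

b4 stroke→Sf1  (Sf1 fixes flow; stroke at Sf1)
b5 stroke→J2  (source Se1 imposes e)
b0 stroke→J1  (0-jn J2 has e-setter on 5)
b1 stroke→R1  (0-jn J2 has e-setter on 5)
b3 stroke→I2  (0-jn J2 has e-setter on 5)
b2 stroke→I1  (J1 needs exactly one f-in)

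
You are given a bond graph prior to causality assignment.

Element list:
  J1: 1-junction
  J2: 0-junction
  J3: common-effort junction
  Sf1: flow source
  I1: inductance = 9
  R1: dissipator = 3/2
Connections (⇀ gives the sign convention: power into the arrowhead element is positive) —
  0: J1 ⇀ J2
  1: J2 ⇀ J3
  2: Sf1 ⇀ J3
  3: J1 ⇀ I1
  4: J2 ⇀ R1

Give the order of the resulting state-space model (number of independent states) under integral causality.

b2 →Sf1  (Sf1: flow source, stroke at near end)
b1 →J3  (closing 0-jn rule on J3)
b3 →I1  (I1 integral (f out))
b0 →J1  (J1 flow already set via bond 3)
b4 →J2  (only one effort-in slot at J2)

1  (I1 all integral)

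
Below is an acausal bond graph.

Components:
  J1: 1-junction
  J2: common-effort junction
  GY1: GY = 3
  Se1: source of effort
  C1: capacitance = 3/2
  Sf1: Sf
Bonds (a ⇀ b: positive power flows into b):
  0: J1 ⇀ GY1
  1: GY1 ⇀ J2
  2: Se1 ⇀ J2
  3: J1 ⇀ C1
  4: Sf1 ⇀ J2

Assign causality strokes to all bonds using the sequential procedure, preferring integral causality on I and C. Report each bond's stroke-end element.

β2 →J2  (source Se1 imposes e)
β4 →Sf1  (source Sf1 imposes f)
β1 →GY1  (0-jn J2 has e-setter on 2)
β0 →GY1  (GY GY1: same side as bond 1)
β3 →J1  (J1: bond 0 brought flow, rest push out)

#0 →GY1
#1 →GY1
#2 →J2
#3 →J1
#4 →Sf1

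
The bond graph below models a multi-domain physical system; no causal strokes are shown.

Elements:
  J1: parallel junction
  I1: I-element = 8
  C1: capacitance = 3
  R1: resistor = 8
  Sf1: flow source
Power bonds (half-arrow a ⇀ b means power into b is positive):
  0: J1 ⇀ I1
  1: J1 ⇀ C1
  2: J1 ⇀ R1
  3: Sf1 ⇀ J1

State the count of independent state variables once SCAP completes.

b3 |Sf1  (source Sf1 imposes f)
b0 |I1  (I1 integral (f out))
b1 |J1  (C1: C, integral causality)
b2 |R1  (J1: bond 1 brought effort, rest push out)

2  (C1, I1 all integral)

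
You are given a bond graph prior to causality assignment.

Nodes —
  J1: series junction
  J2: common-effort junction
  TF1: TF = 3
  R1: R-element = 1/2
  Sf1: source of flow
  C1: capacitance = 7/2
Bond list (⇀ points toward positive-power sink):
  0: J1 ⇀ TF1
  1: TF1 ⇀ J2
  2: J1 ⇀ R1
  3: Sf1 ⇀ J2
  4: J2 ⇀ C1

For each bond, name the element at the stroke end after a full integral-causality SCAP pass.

#0 stroke→J1
#1 stroke→TF1
#2 stroke→R1
#3 stroke→Sf1
#4 stroke→J2

b3 →Sf1  (Sf1 fixes flow; stroke at Sf1)
b4 →J2  (C1: C, integral causality)
b1 →TF1  (0-jn J2 has e-setter on 4)
b0 →J1  (TF TF1: opposite of bond 1)
b2 →R1  (J1: last free bond brings flow in)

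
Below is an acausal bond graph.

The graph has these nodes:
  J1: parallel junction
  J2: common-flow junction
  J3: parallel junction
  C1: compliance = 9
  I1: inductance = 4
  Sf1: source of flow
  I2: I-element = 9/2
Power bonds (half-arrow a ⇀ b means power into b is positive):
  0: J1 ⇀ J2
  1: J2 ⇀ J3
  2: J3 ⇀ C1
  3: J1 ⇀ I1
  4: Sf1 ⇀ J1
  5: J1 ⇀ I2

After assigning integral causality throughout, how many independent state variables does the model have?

3  (C1, I1, I2 all integral)

β4 stroke at Sf1  (source Sf1 imposes f)
β2 stroke at J3  (prefer integral on C1)
β1 stroke at J2  (J3: bond 2 brought effort, rest push out)
β0 stroke at J1  (J2 needs exactly one f-in)
β3 stroke at I1  (J1 effort already set via bond 0)
β5 stroke at I2  (0-jn J1 has e-setter on 0)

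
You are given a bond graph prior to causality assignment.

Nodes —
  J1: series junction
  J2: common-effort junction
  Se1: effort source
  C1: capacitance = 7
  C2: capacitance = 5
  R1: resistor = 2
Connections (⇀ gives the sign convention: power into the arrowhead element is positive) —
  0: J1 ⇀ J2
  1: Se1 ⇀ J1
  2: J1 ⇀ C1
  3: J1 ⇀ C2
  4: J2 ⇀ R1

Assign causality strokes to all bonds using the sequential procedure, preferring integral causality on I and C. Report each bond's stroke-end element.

β1 stroke at J1  (Se1 (Se) sets effort on bond)
β2 stroke at J1  (C1: C, integral causality)
β3 stroke at J1  (prefer integral on C2)
β0 stroke at J2  (closing 1-jn rule on J1)
β4 stroke at R1  (0-jn J2 has e-setter on 0)

β0 |J2
β1 |J1
β2 |J1
β3 |J1
β4 |R1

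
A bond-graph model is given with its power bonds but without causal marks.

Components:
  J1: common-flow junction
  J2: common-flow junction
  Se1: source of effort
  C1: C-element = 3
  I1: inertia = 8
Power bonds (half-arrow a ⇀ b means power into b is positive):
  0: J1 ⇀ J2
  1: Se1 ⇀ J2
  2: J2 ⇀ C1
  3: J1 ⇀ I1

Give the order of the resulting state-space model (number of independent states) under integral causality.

2  (C1, I1 all integral)

bond 1 |J2  (Se1: effort source, stroke at far end)
bond 2 |J2  (C1: C, integral causality)
bond 0 |J1  (only one flow-in slot at J2)
bond 3 |I1  (closing 1-jn rule on J1)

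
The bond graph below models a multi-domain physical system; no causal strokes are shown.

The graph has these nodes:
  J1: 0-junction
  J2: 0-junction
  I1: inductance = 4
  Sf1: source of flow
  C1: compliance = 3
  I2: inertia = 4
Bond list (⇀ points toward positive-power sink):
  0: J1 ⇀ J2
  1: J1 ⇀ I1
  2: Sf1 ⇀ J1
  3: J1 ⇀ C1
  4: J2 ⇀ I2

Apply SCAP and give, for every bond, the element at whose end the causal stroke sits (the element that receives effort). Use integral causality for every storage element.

#0 |J2
#1 |I1
#2 |Sf1
#3 |J1
#4 |I2

β2 stroke→Sf1  (Sf1 (Sf) sets flow on bond)
β1 stroke→I1  (prefer integral on I1)
β3 stroke→J1  (C1 outputs effort q/C1)
β0 stroke→J2  (0-jn J1 has e-setter on 3)
β4 stroke→I2  (common-e at J2 fixed by 0)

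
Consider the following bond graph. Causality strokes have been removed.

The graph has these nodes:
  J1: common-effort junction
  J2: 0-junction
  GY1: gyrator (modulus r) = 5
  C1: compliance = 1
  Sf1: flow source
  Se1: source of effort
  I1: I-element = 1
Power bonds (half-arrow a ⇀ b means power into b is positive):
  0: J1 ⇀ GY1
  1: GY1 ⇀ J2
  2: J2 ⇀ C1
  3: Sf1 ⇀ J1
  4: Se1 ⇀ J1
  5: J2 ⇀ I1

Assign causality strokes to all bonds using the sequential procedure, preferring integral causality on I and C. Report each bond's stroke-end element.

β0 |GY1
β1 |GY1
β2 |J2
β3 |Sf1
β4 |J1
β5 |I1

bond 3 |Sf1  (Sf1 (Sf) sets flow on bond)
bond 4 |J1  (Se1 (Se) sets effort on bond)
bond 0 |GY1  (J1 effort already set via bond 4)
bond 1 |GY1  (GY GY1: same side as bond 0)
bond 2 |J2  (prefer integral on C1)
bond 5 |I1  (J2: bond 2 brought effort, rest push out)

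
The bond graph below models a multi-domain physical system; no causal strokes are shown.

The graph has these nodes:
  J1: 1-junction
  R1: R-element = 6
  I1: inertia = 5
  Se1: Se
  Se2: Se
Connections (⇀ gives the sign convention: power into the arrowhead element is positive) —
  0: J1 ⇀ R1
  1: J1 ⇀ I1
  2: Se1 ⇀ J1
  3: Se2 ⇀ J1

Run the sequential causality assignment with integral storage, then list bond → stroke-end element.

#0 →J1
#1 →I1
#2 →J1
#3 →J1

bond 2 stroke at J1  (Se1 (Se) sets effort on bond)
bond 3 stroke at J1  (Se2: effort source, stroke at far end)
bond 1 stroke at I1  (I1: I, integral causality)
bond 0 stroke at J1  (J1 flow already set via bond 1)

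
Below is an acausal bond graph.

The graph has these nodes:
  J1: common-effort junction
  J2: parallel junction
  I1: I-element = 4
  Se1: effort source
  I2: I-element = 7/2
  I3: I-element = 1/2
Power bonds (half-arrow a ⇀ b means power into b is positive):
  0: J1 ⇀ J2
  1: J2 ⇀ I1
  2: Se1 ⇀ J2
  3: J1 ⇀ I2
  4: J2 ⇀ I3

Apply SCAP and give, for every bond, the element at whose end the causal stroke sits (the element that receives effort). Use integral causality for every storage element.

bond 2 |J2  (source Se1 imposes e)
bond 0 |J1  (0-jn J2 has e-setter on 2)
bond 1 |I1  (J2: bond 2 brought effort, rest push out)
bond 4 |I3  (0-jn J2 has e-setter on 2)
bond 3 |I2  (0-jn J1 has e-setter on 0)

β0 stroke at J1
β1 stroke at I1
β2 stroke at J2
β3 stroke at I2
β4 stroke at I3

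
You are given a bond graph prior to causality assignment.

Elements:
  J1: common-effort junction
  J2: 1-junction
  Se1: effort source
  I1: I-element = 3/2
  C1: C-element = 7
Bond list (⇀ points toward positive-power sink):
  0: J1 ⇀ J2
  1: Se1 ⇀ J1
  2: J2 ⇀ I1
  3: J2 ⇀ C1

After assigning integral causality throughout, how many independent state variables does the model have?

2  (C1, I1 all integral)

β1 |J1  (Se1 fixes effort; stroke away)
β0 |J2  (J1 effort already set via bond 1)
β2 |I1  (I1 outputs flow p/I1)
β3 |J2  (J2: bond 2 brought flow, rest push out)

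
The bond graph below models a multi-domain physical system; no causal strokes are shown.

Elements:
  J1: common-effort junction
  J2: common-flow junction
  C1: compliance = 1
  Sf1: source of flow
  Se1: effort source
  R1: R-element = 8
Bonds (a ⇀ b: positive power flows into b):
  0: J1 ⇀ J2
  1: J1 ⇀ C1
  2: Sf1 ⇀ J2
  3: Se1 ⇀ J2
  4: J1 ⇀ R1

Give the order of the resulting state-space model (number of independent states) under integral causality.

b2 |Sf1  (Sf1 (Sf) sets flow on bond)
b3 |J2  (Se1 fixes effort; stroke away)
b0 |J2  (1-jn J2 has f-setter on 2)
b1 |J1  (C1: C, integral causality)
b4 |R1  (common-e at J1 fixed by 1)

1  (C1 all integral)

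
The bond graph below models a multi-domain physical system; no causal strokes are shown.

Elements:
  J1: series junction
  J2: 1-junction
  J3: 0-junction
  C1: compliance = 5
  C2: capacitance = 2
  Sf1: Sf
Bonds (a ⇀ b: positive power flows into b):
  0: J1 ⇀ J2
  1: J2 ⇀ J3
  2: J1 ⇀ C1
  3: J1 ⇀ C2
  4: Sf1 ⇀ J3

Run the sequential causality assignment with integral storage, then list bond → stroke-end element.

#4 |Sf1  (Sf1 fixes flow; stroke at Sf1)
#1 |J3  (only one effort-in slot at J3)
#0 |J2  (J2 flow already set via bond 1)
#2 |J1  (J1: bond 0 brought flow, rest push out)
#3 |J1  (J1: bond 0 brought flow, rest push out)

bond 0 stroke→J2
bond 1 stroke→J3
bond 2 stroke→J1
bond 3 stroke→J1
bond 4 stroke→Sf1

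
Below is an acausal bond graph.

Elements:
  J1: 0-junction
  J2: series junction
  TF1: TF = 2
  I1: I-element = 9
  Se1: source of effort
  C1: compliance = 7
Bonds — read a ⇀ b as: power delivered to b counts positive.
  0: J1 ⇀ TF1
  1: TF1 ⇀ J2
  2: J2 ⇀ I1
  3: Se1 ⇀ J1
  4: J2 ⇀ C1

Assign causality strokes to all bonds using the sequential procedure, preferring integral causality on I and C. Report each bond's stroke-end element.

b3 |J1  (Se1 (Se) sets effort on bond)
b0 |TF1  (J1: bond 3 brought effort, rest push out)
b1 |J2  (TF1: transformer flips bond 0)
b2 |I1  (I1 integral (f out))
b4 |J2  (J2 flow already set via bond 2)

β0 stroke→TF1
β1 stroke→J2
β2 stroke→I1
β3 stroke→J1
β4 stroke→J2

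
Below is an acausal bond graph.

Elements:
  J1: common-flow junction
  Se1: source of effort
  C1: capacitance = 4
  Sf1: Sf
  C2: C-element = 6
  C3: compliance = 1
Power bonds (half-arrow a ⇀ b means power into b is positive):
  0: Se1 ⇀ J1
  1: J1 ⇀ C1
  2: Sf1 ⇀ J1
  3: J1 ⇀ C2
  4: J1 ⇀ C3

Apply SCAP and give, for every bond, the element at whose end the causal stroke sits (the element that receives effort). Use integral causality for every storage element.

bond 0 →J1
bond 1 →J1
bond 2 →Sf1
bond 3 →J1
bond 4 →J1

β0 stroke→J1  (Se1: effort source, stroke at far end)
β2 stroke→Sf1  (source Sf1 imposes f)
β1 stroke→J1  (J1 flow already set via bond 2)
β3 stroke→J1  (J1 flow already set via bond 2)
β4 stroke→J1  (common-f at J1 fixed by 2)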